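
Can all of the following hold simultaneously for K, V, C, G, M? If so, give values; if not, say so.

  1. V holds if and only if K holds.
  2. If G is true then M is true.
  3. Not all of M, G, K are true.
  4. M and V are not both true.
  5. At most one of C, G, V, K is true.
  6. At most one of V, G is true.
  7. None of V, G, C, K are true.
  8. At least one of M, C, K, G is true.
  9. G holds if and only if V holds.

K=F, V=F, C=F, G=F, M=T

  (1) V=F, K=F — same ✓
  (2) G=F ⇒ M: vacuous ✓
  (3) {M, G, K}: 1/3 true — not all ✓
  (4) M=T, V=F — not both ✓
  (5) {C, G, V, K}: 0 true — at most one ✓
  (6) {V, G}: 0 true — at most one ✓
  (7) {V, G, C, K}: 0 true — none ✓
  (8) {M, C, K, G}: 1 true — at least one ✓
  (9) G=F, V=F — same ✓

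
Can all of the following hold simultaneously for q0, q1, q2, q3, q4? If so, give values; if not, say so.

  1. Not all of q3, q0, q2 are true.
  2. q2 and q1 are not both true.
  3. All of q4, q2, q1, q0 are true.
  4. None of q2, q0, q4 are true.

UNSATISFIABLE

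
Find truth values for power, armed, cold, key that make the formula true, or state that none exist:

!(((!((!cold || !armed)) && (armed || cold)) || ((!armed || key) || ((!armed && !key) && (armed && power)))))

power: False, armed: True, cold: False, key: False

  !(((!((!cold || !armed)) && (armed || cold)) || ((!armed || key) || ((!armed && !key) && (armed && power))))) = True
    (!((!cold || !armed)) && (armed || cold)) || ((!armed || key) || ((!armed && !key) && (armed && power))) = False
      !((!cold || !armed)) && (armed || cold) = False
        !((!cold || !armed)) = False
          !cold || !armed = True
            !cold = True
            !armed = False
        armed || cold = True
      (!armed || key) || ((!armed && !key) && (armed && power)) = False
        !armed || key = False
          !armed = False
        (!armed && !key) && (armed && power) = False
          !armed && !key = False
            !armed = False
            !key = True
          armed && power = False
The formula evaluates to True.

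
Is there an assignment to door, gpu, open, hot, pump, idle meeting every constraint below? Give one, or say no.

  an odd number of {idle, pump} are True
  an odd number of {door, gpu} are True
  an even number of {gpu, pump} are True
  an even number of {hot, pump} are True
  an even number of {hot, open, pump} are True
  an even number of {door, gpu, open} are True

Adding constraints 2, 4, 5, 6 mod 2: every variable appears an even number of times on the left, so the left side is 0.
But the right sides sum to 1 (mod 2). 0 ≠ 1 — the system is inconsistent.

Unsatisfiable — no assignment works.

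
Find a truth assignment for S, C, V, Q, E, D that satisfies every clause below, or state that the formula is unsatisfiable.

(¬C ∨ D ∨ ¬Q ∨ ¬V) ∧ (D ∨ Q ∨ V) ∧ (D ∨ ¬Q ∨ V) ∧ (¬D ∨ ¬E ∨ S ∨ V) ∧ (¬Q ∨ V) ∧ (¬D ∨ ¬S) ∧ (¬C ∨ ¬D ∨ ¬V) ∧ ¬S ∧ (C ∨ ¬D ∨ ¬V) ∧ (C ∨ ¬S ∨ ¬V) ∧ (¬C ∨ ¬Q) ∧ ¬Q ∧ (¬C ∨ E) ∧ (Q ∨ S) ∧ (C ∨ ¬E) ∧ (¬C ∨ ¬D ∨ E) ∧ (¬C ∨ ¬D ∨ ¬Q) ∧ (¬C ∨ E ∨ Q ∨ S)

Unsatisfiable — no assignment works.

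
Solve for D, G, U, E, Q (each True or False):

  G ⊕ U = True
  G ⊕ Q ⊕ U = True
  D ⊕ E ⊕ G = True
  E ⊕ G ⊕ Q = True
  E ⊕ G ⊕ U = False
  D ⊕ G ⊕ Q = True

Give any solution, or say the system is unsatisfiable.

Unsatisfiable

Adding constraints 2, 3, 5, 6 mod 2: every variable appears an even number of times on the left, so the left side is 0.
But the right sides sum to 1 (mod 2). 0 ≠ 1 — the system is inconsistent.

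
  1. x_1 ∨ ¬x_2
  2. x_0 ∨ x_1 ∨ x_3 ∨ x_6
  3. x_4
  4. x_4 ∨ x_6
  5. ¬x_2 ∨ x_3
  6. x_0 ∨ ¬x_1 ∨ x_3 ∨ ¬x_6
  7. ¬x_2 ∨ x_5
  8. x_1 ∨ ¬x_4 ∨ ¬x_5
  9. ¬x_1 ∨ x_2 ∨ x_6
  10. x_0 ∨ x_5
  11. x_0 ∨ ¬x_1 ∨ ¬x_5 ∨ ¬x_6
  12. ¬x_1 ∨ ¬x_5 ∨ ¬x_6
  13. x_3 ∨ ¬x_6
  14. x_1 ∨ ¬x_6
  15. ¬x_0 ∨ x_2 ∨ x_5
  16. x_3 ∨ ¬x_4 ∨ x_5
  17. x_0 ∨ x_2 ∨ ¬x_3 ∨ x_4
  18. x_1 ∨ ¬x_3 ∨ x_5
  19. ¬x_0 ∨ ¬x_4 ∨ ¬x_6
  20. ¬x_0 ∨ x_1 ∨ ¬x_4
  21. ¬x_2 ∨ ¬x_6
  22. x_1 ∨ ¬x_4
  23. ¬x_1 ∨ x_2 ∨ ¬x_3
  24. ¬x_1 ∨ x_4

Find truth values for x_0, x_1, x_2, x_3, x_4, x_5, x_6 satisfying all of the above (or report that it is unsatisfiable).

x_0=T, x_1=T, x_2=T, x_3=T, x_4=T, x_5=T, x_6=F

Unit clause (x_4) forces x_4 = True.
In (x_1 ∨ ¬x_4) only x_1 is left, so x_1 = True.
Set x_0 = True.
  then (¬x_0 ∨ ¬x_4 ∨ ¬x_6) forces x_6 = False.
  then (¬x_1 ∨ x_2 ∨ x_6) forces x_2 = True.
  then (¬x_2 ∨ x_3) forces x_3 = True.
  then (¬x_2 ∨ x_5) forces x_5 = True.
All clauses satisfied.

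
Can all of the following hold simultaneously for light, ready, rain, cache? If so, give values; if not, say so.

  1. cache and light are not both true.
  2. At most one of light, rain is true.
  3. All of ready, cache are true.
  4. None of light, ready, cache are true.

The formula is unsatisfiable.

Case ready = True:
  Constraint (4) is violated (ready=T) — contradiction.
Case ready = False:
  Constraint (3) is violated (ready=F) — contradiction.
Both cases fail — unsatisfiable.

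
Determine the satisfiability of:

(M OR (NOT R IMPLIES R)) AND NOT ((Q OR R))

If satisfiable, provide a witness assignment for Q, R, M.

Q = False, R = False, M = True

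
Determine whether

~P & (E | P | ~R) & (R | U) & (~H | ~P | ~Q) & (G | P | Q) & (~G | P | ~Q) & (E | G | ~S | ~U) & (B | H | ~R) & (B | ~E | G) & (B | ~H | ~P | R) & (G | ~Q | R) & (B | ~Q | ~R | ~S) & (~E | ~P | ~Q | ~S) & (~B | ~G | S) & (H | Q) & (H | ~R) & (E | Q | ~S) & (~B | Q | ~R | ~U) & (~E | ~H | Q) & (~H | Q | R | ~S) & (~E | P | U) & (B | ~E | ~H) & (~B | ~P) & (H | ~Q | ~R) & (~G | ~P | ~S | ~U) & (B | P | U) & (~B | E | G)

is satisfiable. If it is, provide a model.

Unit clause (~P) forces P = False.
Set H = True.
Set B = True.
Set Q = True.
  then (~G | P | ~Q) forces G = False.
  then (G | ~Q | R) forces R = True.
  then (~B | E | G) forces E = True.
  then (~E | P | U) forces U = True.
Set S = True.
All clauses satisfied.

H = True, B = True, Q = True, P = False, R = True, U = True, E = True, G = False, S = True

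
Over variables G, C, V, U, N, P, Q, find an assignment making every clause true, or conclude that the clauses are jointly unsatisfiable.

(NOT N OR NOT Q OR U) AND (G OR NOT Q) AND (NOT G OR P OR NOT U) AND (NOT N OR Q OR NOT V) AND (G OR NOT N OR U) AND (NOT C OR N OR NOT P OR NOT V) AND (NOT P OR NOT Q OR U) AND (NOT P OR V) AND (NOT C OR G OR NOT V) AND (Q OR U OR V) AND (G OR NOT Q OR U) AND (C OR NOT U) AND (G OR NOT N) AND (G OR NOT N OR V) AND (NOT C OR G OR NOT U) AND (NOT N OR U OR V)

Set G = True.
Set C = True.
Set V = True.
Set U = False.
Try N = True:
  (NOT N OR NOT Q OR U) forces Q = False.
  clause (NOT N OR Q OR NOT V) is falsified — backtrack.
So N = False.
  then (NOT C OR N OR NOT P OR NOT V) forces P = False.
Set Q = False.
All clauses satisfied.

G = True, C = True, V = True, U = False, N = False, P = False, Q = False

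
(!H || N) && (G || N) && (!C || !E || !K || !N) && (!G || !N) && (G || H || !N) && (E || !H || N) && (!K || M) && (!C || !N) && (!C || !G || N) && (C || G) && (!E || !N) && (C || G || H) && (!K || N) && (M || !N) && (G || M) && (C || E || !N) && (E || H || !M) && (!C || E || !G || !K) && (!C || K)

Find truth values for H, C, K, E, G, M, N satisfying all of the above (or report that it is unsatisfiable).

H = False; C = False; K = False; E = True; G = True; M = False; N = False

Set H = False.
Set C = False.
  then (C || G) forces G = True.
  then (!G || !N) forces N = False.
  then (!K || N) forces K = False.
Set E = True.
Set M = False.
All clauses satisfied.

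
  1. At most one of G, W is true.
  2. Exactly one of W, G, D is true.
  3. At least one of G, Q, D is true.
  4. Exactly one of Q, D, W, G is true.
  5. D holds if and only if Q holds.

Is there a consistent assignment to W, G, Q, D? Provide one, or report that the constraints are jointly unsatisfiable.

W=F, G=T, Q=F, D=F

  (1) {G, W}: 1 true — at most one ✓
  (2) {W, G, D}: 1 true — exactly one ✓
  (3) {G, Q, D}: 1 true — at least one ✓
  (4) {Q, D, W, G}: 1 true — exactly one ✓
  (5) D=F, Q=F — same ✓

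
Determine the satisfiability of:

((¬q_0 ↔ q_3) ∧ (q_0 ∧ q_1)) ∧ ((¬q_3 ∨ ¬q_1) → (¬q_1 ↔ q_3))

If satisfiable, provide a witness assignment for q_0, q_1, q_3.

q_0 = True, q_1 = True, q_3 = False

  (¬q_0 ↔ q_3) ∧ (q_0 ∧ q_1) = True
    ¬q_0 ↔ q_3 = True
      ¬q_0 = False
    q_0 ∧ q_1 = True
  (¬q_3 ∨ ¬q_1) → (¬q_1 ↔ q_3) = True
    ¬q_3 ∨ ¬q_1 = True
      ¬q_3 = True
      ¬q_1 = False
    ¬q_1 ↔ q_3 = True
      ¬q_1 = False
Both conjuncts True, so the formula holds.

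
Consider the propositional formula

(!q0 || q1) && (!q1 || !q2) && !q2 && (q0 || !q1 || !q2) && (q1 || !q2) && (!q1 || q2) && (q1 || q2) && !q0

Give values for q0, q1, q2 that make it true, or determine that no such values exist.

Case q2 = True:
  Clause (!q2) is falsified — contradiction.
Case q2 = False:
  (!q1 || q2) forces q1 = False.
  Clause (q1 || q2) is falsified — contradiction.
Both cases fail, so the formula is unsatisfiable.

Unsatisfiable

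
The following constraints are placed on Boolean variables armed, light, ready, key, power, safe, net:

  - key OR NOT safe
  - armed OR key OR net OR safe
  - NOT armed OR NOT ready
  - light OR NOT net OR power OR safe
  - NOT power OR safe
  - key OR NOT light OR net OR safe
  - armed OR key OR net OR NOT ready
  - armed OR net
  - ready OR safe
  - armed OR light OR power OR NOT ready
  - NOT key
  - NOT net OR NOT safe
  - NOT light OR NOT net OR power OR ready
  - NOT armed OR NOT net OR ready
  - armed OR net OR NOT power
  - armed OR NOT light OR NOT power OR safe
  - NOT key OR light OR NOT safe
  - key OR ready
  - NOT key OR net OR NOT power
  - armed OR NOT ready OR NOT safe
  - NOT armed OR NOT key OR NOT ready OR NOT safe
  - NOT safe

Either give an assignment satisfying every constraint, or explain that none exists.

armed = False; light = True; ready = True; key = False; power = False; safe = False; net = True

Unit clause (NOT key) forces key = False.
In (key OR ready) only ready is left, so ready = True.
Unit clause (NOT safe) forces safe = False.
In (NOT armed OR NOT ready) only NOT armed is left, so armed = False.
In (NOT power OR safe) only NOT power is left, so power = False.
In (armed OR key OR net OR NOT ready) only net is left, so net = True.
In (armed OR light OR power OR NOT ready) only light is left, so light = True.
All clauses satisfied.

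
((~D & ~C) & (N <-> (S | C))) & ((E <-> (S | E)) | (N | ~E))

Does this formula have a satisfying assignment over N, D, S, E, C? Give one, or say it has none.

N: False, D: False, S: False, E: False, C: False

  (~D & ~C) & (N <-> (S | C)) = True
    ~D & ~C = True
      ~D = True
      ~C = True
    N <-> (S | C) = True
      S | C = False
  (E <-> (S | E)) | (N | ~E) = True
    E <-> (S | E) = True
      S | E = False
    N | ~E = True
      ~E = True
Both conjuncts True, so the formula holds.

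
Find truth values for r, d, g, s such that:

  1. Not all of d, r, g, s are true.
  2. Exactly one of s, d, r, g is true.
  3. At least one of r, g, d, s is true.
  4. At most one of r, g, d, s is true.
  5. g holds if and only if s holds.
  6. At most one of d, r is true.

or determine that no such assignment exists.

r = False; d = True; g = False; s = False

  (1) {d, r, g, s}: 1/4 true — not all ✓
  (2) {s, d, r, g}: 1 true — exactly one ✓
  (3) {r, g, d, s}: 1 true — at least one ✓
  (4) {r, g, d, s}: 1 true — at most one ✓
  (5) g=F, s=F — same ✓
  (6) {d, r}: 1 true — at most one ✓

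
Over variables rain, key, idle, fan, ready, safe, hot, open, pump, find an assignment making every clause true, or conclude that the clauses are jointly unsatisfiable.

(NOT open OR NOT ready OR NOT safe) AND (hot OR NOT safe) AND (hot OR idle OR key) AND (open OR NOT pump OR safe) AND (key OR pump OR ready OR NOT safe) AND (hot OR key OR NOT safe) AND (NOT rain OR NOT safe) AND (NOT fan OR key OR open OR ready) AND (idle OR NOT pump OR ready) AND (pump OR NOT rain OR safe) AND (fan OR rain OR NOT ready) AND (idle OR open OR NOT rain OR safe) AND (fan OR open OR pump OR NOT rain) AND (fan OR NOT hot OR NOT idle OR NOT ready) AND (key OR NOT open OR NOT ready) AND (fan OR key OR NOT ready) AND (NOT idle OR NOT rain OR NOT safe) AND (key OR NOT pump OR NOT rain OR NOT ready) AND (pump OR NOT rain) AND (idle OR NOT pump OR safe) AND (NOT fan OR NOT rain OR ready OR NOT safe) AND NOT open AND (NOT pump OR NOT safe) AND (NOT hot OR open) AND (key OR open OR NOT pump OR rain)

Unit clause (NOT open) forces open = False.
In (NOT hot OR open) only NOT hot is left, so hot = False.
In (hot OR NOT safe) only NOT safe is left, so safe = False.
In (open OR NOT pump OR safe) only NOT pump is left, so pump = False.
In (pump OR NOT rain OR safe) only NOT rain is left, so rain = False.
Set key = True.
Set idle = True.
Set fan = True.
Set ready = False.
All clauses satisfied.

rain=F; key=T; idle=T; fan=T; ready=F; safe=F; hot=F; open=F; pump=F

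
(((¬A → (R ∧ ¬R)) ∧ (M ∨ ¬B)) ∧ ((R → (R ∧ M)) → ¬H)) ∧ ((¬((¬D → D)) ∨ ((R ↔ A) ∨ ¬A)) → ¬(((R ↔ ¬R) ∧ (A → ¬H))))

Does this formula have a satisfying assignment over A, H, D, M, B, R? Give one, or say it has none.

A: True; H: True; D: True; M: False; B: False; R: True

  ((¬A → (R ∧ ¬R)) ∧ (M ∨ ¬B)) ∧ ((R → (R ∧ M)) → ¬H) = True
    (¬A → (R ∧ ¬R)) ∧ (M ∨ ¬B) = True
      ¬A → (R ∧ ¬R) = True
        ¬A = False
        R ∧ ¬R = False
          ¬R = False
      M ∨ ¬B = True
        ¬B = True
    (R → (R ∧ M)) → ¬H = True
      R → (R ∧ M) = False
        R ∧ M = False
      ¬H = False
  (¬((¬D → D)) ∨ ((R ↔ A) ∨ ¬A)) → ¬(((R ↔ ¬R) ∧ (A → ¬H))) = True
    ¬((¬D → D)) ∨ ((R ↔ A) ∨ ¬A) = True
      ¬((¬D → D)) = False
        ¬D → D = True
          ¬D = False
      (R ↔ A) ∨ ¬A = True
        R ↔ A = True
        ¬A = False
    ¬(((R ↔ ¬R) ∧ (A → ¬H))) = True
      (R ↔ ¬R) ∧ (A → ¬H) = False
        R ↔ ¬R = False
          ¬R = False
        A → ¬H = False
          ¬H = False
Both conjuncts True, so the formula holds.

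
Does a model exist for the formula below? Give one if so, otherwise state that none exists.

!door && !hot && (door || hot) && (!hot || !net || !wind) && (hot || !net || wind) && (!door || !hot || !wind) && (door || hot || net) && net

The formula is unsatisfiable.

Case hot = True:
  Clause (!hot) is falsified — contradiction.
Case hot = False:
  (!door) forces door = False.
  Clause (door || hot) is falsified — contradiction.
Both cases fail, so the formula is unsatisfiable.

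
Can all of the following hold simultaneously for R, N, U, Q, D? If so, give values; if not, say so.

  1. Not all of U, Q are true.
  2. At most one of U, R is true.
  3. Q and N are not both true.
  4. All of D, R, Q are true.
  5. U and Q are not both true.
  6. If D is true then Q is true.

R=T, N=F, U=F, Q=T, D=T

  (1) {U, Q}: 1/2 true — not all ✓
  (2) {U, R}: 1 true — at most one ✓
  (3) Q=T, N=F — not both ✓
  (4) {D, R, Q}: all 3 true ✓
  (5) U=F, Q=T — not both ✓
  (6) D=T ⇒ Q: T ✓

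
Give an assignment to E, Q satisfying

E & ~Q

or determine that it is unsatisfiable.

E: True, Q: False

  ~Q = True
Both conjuncts True, so the formula holds.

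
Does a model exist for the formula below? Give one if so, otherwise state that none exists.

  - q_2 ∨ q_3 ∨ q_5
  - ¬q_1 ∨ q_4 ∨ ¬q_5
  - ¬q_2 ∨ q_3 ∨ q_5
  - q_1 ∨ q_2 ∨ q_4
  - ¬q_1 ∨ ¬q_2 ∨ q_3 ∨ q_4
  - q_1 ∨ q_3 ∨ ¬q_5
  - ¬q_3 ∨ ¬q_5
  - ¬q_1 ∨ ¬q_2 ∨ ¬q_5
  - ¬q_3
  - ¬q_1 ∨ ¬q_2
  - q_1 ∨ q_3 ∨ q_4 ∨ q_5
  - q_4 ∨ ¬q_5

Unit clause (¬q_3) forces q_3 = False.
Set q_1 = True.
  then (¬q_1 ∨ ¬q_2) forces q_2 = False.
  then (q_2 ∨ q_3 ∨ q_5) forces q_5 = True.
  then (¬q_1 ∨ q_4 ∨ ¬q_5) forces q_4 = True.
All clauses satisfied.

q_1 = True; q_2 = False; q_3 = False; q_4 = True; q_5 = True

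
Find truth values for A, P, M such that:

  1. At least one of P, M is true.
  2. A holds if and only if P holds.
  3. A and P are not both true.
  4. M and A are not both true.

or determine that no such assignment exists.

A: False, P: False, M: True

  (1) {P, M}: 1 true — at least one ✓
  (2) A=F, P=F — same ✓
  (3) A=F, P=F — not both ✓
  (4) M=T, A=F — not both ✓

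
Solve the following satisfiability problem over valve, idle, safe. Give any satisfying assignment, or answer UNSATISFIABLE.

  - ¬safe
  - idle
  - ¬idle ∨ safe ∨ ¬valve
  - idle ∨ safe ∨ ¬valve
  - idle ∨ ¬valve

Unit clause (¬safe) forces safe = False.
Unit clause (idle) forces idle = True.
In (¬idle ∨ safe ∨ ¬valve) only ¬valve is left, so valve = False.
Check each clause:
  (¬safe): ¬safe holds.
  (idle): idle holds.
  (¬idle ∨ safe ∨ ¬valve): ¬valve holds.
  (idle ∨ safe ∨ ¬valve): idle holds.
  (idle ∨ ¬valve): idle holds.
All clauses satisfied.

valve: False, idle: True, safe: False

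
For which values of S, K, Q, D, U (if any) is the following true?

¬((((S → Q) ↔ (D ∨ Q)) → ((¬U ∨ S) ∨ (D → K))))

S=F, K=F, Q=F, D=T, U=T

  ¬((((S → Q) ↔ (D ∨ Q)) → ((¬U ∨ S) ∨ (D → K)))) = True
    ((S → Q) ↔ (D ∨ Q)) → ((¬U ∨ S) ∨ (D → K)) = False
      (S → Q) ↔ (D ∨ Q) = True
        S → Q = True
        D ∨ Q = True
      (¬U ∨ S) ∨ (D → K) = False
        ¬U ∨ S = False
          ¬U = False
        D → K = False
The formula evaluates to True.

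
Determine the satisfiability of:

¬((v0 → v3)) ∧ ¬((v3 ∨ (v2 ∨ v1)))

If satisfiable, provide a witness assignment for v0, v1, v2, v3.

v0 = True; v1 = False; v2 = False; v3 = False

  ¬((v0 → v3)) = True
    v0 → v3 = False
  ¬((v3 ∨ (v2 ∨ v1))) = True
    v3 ∨ (v2 ∨ v1) = False
      v2 ∨ v1 = False
Both conjuncts True, so the formula holds.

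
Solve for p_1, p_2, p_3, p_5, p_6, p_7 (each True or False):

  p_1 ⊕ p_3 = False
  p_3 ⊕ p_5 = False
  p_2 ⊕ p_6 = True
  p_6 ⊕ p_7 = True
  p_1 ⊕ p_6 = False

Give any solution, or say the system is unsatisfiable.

p_1 = False; p_2 = True; p_3 = False; p_5 = False; p_6 = False; p_7 = True

p_1 ⊕ p_3 = F ⊕ F = False ✓
p_3 ⊕ p_5 = F ⊕ F = False ✓
p_2 ⊕ p_6 = T ⊕ F = True ✓
p_6 ⊕ p_7 = F ⊕ T = True ✓
p_1 ⊕ p_6 = F ⊕ F = False ✓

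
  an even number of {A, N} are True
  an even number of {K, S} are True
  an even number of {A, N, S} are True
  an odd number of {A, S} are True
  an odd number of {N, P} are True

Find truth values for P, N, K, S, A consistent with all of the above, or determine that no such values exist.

P: False, N: True, K: False, S: False, A: True

{A, N}: 2 true → even ✓
{K, S}: 0 true → even ✓
{A, N, S}: 2 true → even ✓
{A, S}: 1 true → odd ✓
{N, P}: 1 true → odd ✓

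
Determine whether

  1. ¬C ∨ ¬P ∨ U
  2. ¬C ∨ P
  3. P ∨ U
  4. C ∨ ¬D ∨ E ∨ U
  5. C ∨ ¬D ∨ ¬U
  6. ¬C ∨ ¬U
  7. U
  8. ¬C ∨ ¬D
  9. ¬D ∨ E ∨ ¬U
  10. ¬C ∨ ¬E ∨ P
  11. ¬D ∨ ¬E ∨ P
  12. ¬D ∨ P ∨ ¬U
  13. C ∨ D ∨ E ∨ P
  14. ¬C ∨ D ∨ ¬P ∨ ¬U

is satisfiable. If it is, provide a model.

Unit clause (U) forces U = True.
In (¬C ∨ ¬U) only ¬C is left, so C = False.
In (C ∨ ¬D ∨ ¬U) only ¬D is left, so D = False.
Set E = False.
  then (C ∨ D ∨ E ∨ P) forces P = True.
All clauses satisfied.

U: True, D: False, C: False, E: False, P: True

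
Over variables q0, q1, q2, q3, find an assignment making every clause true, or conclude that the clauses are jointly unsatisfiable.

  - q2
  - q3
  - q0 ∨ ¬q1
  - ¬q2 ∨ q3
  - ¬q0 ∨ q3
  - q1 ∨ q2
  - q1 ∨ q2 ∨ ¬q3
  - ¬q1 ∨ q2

q0 = False, q1 = False, q2 = True, q3 = True

Unit clause (q2) forces q2 = True.
Unit clause (q3) forces q3 = True.
Set q0 = False.
  then (q0 ∨ ¬q1) forces q1 = False.
Check each clause:
  (q2): q2 holds.
  (q3): q3 holds.
  (q0 ∨ ¬q1): ¬q1 holds.
  (¬q2 ∨ q3): q3 holds.
  (¬q0 ∨ q3): ¬q0 holds.
  (q1 ∨ q2): q2 holds.
  (q1 ∨ q2 ∨ ¬q3): q2 holds.
  (¬q1 ∨ q2): ¬q1 holds.
All clauses satisfied.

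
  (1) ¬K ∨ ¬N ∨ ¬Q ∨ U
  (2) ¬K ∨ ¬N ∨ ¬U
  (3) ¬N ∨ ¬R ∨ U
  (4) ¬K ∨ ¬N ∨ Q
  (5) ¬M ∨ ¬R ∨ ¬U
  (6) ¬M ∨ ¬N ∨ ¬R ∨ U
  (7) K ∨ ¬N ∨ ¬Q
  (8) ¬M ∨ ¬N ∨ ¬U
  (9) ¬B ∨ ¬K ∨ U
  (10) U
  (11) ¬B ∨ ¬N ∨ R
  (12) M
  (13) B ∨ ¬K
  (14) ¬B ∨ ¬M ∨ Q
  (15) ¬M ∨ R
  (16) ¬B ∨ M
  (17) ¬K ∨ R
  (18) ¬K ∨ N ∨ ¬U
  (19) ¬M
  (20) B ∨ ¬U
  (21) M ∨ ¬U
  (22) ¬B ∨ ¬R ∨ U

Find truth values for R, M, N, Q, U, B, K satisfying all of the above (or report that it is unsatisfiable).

No satisfying assignment exists.

Case M = True:
  Clause (¬M) is falsified — contradiction.
Case M = False:
  Clause (M) is falsified — contradiction.
Both cases fail, so the formula is unsatisfiable.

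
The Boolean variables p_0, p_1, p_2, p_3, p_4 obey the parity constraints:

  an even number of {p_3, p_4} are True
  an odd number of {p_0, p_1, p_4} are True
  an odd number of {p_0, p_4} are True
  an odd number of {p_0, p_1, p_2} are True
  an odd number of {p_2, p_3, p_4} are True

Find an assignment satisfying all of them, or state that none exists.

p_0 = False, p_1 = False, p_2 = True, p_3 = True, p_4 = True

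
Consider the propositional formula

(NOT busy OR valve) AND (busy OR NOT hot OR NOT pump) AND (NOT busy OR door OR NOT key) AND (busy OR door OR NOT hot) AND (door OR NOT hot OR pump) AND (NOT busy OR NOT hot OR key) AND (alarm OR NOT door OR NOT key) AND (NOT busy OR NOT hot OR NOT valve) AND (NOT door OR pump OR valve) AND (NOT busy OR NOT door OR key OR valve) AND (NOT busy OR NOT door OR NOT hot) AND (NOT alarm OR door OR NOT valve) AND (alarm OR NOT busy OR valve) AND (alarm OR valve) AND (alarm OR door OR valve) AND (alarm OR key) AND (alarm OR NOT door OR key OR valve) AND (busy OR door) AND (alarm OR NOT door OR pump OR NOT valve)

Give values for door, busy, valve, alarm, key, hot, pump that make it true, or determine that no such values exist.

door=T, busy=F, valve=T, alarm=T, key=T, hot=F, pump=F

Set door = True.
Set busy = False.
Set valve = True.
Try alarm = False:
  (alarm OR NOT door OR NOT key) forces key = False.
  clause (alarm OR key) is falsified — backtrack.
So alarm = True.
Set key = True.
Set hot = False.
Set pump = False.
All clauses satisfied.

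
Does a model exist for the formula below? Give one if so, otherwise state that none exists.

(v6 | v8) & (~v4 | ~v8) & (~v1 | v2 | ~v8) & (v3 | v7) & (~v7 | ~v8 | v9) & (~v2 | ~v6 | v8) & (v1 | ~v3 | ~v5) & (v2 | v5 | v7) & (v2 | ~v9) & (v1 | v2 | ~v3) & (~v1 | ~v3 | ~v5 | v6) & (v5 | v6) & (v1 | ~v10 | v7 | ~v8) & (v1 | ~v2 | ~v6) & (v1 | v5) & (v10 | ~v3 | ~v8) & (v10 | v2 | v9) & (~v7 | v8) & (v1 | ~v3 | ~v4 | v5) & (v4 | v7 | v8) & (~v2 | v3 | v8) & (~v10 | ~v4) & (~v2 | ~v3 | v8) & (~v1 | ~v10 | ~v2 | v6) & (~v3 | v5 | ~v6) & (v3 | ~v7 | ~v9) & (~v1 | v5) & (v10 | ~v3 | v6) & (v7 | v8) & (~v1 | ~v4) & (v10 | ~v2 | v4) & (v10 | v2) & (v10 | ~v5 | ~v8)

v1 = True, v2 = True, v3 = True, v4 = False, v5 = True, v6 = True, v7 = True, v8 = True, v9 = True, v10 = True

Set v1 = True.
  then (~v1 | v5) forces v5 = True.
  then (~v1 | ~v4) forces v4 = False.
Set v2 = True.
  then (v10 | ~v2 | v4) forces v10 = True.
  then (~v1 | ~v10 | ~v2 | v6) forces v6 = True.
  then (~v2 | ~v6 | v8) forces v8 = True.
Try v3 = False:
  (v3 | v7) forces v7 = True.
  (~v7 | ~v8 | v9) forces v9 = True.
  clause (v3 | ~v7 | ~v9) is falsified — backtrack.
So v3 = True.
Set v7 = True.
  then (~v7 | ~v8 | v9) forces v9 = True.
All clauses satisfied.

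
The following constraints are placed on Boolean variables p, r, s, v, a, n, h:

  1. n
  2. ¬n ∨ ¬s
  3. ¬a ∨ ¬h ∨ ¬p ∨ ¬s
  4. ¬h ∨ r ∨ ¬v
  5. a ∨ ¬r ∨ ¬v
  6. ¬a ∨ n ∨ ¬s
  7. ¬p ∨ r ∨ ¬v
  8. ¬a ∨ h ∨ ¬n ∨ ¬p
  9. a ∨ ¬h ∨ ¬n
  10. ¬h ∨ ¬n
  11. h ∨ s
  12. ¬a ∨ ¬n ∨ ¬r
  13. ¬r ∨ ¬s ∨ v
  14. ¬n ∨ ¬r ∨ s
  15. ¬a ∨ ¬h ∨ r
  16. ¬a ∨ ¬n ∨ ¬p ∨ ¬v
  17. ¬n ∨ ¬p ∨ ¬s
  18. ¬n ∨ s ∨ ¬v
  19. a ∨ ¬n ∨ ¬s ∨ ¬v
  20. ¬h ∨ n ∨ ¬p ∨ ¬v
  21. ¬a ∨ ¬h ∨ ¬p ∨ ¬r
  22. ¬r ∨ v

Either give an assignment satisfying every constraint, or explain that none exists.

No satisfying assignment exists.

Case n = True:
  (¬n ∨ ¬s) forces s = False.
  (¬h ∨ ¬n) forces h = False.
  Clause (h ∨ s) is falsified — contradiction.
Case n = False:
  Clause (n) is falsified — contradiction.
Both cases fail, so the formula is unsatisfiable.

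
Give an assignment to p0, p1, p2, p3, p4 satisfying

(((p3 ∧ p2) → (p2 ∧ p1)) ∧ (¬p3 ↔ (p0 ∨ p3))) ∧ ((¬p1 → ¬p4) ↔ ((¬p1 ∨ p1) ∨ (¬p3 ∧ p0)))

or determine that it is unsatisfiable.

p0: True, p1: False, p2: False, p3: False, p4: False

  ((p3 ∧ p2) → (p2 ∧ p1)) ∧ (¬p3 ↔ (p0 ∨ p3)) = True
    (p3 ∧ p2) → (p2 ∧ p1) = True
      p3 ∧ p2 = False
      p2 ∧ p1 = False
    ¬p3 ↔ (p0 ∨ p3) = True
      ¬p3 = True
      p0 ∨ p3 = True
  (¬p1 → ¬p4) ↔ ((¬p1 ∨ p1) ∨ (¬p3 ∧ p0)) = True
    ¬p1 → ¬p4 = True
      ¬p1 = True
      ¬p4 = True
    (¬p1 ∨ p1) ∨ (¬p3 ∧ p0) = True
      ¬p1 ∨ p1 = True
        ¬p1 = True
      ¬p3 ∧ p0 = True
        ¬p3 = True
Both conjuncts True, so the formula holds.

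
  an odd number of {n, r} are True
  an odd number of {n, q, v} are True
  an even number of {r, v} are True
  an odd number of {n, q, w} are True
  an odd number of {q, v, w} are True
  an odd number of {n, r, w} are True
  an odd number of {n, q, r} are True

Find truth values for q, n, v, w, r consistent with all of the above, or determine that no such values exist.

Unsatisfiable — no assignment works.

Adding constraints 1, 3, 4, 5 mod 2: every variable appears an even number of times on the left, so the left side is 0.
But the right sides sum to 1 (mod 2). 0 ≠ 1 — the system is inconsistent.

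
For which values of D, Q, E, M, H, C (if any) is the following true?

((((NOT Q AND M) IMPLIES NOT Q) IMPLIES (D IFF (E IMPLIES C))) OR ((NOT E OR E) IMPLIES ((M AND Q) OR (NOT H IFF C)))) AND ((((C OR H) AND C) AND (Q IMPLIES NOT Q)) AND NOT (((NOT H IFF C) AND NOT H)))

D = True, Q = False, E = False, M = True, H = True, C = True

  (((NOT Q AND M) IMPLIES NOT Q) IMPLIES (D IFF (E IMPLIES C))) OR ((NOT E OR E) IMPLIES ((M AND Q) OR (NOT H IFF C))) = True
    ((NOT Q AND M) IMPLIES NOT Q) IMPLIES (D IFF (E IMPLIES C)) = True
      (NOT Q AND M) IMPLIES NOT Q = True
        NOT Q AND M = True
          NOT Q = True
        NOT Q = True
      D IFF (E IMPLIES C) = True
        E IMPLIES C = True
    (NOT E OR E) IMPLIES ((M AND Q) OR (NOT H IFF C)) = False
      NOT E OR E = True
        NOT E = True
      (M AND Q) OR (NOT H IFF C) = False
        M AND Q = False
        NOT H IFF C = False
          NOT H = False
  (((C OR H) AND C) AND (Q IMPLIES NOT Q)) AND NOT (((NOT H IFF C) AND NOT H)) = True
    ((C OR H) AND C) AND (Q IMPLIES NOT Q) = True
      (C OR H) AND C = True
        C OR H = True
      Q IMPLIES NOT Q = True
        NOT Q = True
    NOT (((NOT H IFF C) AND NOT H)) = True
      (NOT H IFF C) AND NOT H = False
        NOT H IFF C = False
          NOT H = False
        NOT H = False
Both conjuncts True, so the formula holds.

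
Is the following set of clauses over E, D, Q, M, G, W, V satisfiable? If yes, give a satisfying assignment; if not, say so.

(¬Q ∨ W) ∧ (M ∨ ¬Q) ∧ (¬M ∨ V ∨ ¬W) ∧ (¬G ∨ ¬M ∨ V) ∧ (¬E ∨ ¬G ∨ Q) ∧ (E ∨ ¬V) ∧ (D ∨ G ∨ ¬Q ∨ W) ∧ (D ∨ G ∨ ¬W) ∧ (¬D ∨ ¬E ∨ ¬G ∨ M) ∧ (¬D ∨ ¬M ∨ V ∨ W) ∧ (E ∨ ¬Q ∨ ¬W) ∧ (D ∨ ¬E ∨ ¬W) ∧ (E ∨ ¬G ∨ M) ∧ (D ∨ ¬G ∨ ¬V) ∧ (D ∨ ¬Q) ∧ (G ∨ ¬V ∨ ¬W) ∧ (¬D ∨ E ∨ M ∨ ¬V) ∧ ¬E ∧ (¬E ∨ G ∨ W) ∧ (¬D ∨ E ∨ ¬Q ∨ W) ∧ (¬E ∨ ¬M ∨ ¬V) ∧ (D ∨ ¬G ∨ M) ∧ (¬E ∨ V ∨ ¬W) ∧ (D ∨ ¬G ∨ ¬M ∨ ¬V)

E: False; D: False; Q: False; M: True; G: False; W: False; V: False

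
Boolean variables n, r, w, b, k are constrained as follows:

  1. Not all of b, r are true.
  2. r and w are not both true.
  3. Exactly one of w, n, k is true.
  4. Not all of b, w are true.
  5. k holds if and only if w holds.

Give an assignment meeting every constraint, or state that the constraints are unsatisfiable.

n: True, r: True, w: False, b: False, k: False

  (1) {b, r}: 1/2 true — not all ✓
  (2) r=T, w=F — not both ✓
  (3) {w, n, k}: 1 true — exactly one ✓
  (4) {b, w}: 0/2 true — not all ✓
  (5) k=F, w=F — same ✓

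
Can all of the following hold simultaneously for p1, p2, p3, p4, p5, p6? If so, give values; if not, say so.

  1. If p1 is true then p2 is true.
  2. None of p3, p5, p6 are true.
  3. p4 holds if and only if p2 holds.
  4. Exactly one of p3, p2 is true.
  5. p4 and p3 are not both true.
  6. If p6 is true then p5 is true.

p1=T, p2=T, p3=F, p4=T, p5=F, p6=F

  (1) p1=T ⇒ p2: T ✓
  (2) {p3, p5, p6}: 0 true — none ✓
  (3) p4=T, p2=T — same ✓
  (4) {p3, p2}: 1 true — exactly one ✓
  (5) p4=T, p3=F — not both ✓
  (6) p6=F ⇒ p5: vacuous ✓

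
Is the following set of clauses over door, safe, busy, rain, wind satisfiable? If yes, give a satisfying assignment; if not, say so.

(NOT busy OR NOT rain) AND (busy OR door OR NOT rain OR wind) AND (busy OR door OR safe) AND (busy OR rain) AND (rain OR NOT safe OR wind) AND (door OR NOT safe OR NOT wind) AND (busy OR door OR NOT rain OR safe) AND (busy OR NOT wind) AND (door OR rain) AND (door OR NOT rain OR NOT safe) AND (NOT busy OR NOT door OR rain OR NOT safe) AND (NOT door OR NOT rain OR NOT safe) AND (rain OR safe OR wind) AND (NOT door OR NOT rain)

door = True; safe = False; busy = True; rain = False; wind = True

Try door = False:
  (door OR rain) forces rain = True.
  (NOT busy OR NOT rain) forces busy = False.
  (busy OR door OR NOT rain OR wind) forces wind = True.
  clause (busy OR NOT wind) is falsified — backtrack.
So door = True.
  then (NOT door OR NOT rain) forces rain = False.
  then (busy OR rain) forces busy = True.
  then (NOT busy OR NOT door OR rain OR NOT safe) forces safe = False.
  then (rain OR safe OR wind) forces wind = True.
All clauses satisfied.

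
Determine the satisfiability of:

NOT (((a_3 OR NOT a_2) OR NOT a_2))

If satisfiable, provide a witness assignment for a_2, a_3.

a_2=T, a_3=F

  NOT (((a_3 OR NOT a_2) OR NOT a_2)) = True
    (a_3 OR NOT a_2) OR NOT a_2 = False
      a_3 OR NOT a_2 = False
        NOT a_2 = False
      NOT a_2 = False
The formula evaluates to True.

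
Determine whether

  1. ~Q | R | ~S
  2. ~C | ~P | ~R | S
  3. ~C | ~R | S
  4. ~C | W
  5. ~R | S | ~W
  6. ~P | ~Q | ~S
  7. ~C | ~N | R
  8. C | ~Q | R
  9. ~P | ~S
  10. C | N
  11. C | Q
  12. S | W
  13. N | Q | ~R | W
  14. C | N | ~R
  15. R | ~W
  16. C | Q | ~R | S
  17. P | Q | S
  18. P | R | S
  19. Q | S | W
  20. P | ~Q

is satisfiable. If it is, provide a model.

C=T, N=T, P=F, Q=F, W=T, S=T, R=T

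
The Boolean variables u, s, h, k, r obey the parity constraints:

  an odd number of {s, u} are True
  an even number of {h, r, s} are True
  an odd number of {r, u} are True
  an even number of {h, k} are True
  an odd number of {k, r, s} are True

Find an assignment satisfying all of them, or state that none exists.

Unsatisfiable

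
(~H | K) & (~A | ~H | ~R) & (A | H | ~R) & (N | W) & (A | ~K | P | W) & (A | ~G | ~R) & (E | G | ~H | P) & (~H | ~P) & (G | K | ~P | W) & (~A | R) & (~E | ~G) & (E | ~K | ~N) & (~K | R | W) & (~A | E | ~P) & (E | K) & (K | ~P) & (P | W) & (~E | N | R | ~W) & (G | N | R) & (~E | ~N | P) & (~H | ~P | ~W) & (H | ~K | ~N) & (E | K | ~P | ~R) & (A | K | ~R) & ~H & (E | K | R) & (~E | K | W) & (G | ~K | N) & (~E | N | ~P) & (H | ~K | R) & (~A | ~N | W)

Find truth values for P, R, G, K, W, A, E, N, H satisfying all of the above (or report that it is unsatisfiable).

P=F; R=T; G=F; K=F; W=T; A=T; E=T; N=F; H=F

Unit clause (~H) forces H = False.
Set P = False.
  then (P | W) forces W = True.
Set R = True.
  then (A | H | ~R) forces A = True.
Set G = False.
Try K = True:
  (H | ~K | ~N) forces N = False.
  clause (G | ~K | N) is falsified — backtrack.
So K = False.
  then (E | K) forces E = True.
  then (~E | ~N | P) forces N = False.
All clauses satisfied.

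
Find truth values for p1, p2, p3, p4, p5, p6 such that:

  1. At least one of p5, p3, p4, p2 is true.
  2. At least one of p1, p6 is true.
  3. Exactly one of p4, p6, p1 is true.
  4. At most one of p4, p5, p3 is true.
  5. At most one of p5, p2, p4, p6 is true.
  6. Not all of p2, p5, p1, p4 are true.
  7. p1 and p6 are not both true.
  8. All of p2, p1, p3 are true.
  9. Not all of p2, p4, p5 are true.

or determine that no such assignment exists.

p1 = True, p2 = True, p3 = True, p4 = False, p5 = False, p6 = False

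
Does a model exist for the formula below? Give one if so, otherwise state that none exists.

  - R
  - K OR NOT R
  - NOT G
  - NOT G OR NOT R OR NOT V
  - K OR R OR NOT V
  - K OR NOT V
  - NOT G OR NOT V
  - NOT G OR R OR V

G: False, K: True, R: True, V: False

Unit clause (R) forces R = True.
In (K OR NOT R) only K is left, so K = True.
Unit clause (NOT G) forces G = False.
Set V = False.
All clauses satisfied.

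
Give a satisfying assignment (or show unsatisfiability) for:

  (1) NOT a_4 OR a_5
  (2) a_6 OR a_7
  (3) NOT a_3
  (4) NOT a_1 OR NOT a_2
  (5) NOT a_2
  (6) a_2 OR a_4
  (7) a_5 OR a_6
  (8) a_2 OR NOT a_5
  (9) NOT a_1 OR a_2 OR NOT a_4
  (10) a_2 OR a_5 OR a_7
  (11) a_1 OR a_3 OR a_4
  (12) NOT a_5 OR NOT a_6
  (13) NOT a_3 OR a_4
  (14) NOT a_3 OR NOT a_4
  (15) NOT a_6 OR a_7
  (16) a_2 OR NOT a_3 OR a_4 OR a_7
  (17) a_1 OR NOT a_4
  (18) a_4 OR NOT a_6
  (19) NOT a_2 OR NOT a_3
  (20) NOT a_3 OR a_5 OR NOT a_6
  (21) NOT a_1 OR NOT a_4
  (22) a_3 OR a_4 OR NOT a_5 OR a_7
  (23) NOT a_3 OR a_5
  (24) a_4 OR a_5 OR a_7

Case a_2 = True:
  Clause (NOT a_2) is falsified — contradiction.
Case a_2 = False:
  (NOT a_3) forces a_3 = False.
  (a_2 OR a_4) forces a_4 = True.
  (NOT a_4 OR a_5) forces a_5 = True.
  Clause (a_2 OR NOT a_5) is falsified — contradiction.
Both cases fail, so the formula is unsatisfiable.

UNSATISFIABLE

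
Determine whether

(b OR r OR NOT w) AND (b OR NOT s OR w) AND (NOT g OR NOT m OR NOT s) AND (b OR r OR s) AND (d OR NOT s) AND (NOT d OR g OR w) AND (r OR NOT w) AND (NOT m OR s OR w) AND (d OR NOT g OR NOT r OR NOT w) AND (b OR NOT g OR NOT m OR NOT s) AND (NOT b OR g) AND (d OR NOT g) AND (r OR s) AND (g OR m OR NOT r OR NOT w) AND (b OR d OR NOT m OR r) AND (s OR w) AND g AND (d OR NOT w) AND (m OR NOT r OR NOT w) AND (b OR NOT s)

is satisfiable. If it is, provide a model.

Unit clause (g) forces g = True.
In (d OR NOT g) only d is left, so d = True.
Set s = True.
  then (NOT g OR NOT m OR NOT s) forces m = False.
  then (b OR NOT s) forces b = True.
Set r = False.
  then (r OR NOT w) forces w = False.
All clauses satisfied.

s=T, g=T, r=F, d=T, w=F, b=T, m=F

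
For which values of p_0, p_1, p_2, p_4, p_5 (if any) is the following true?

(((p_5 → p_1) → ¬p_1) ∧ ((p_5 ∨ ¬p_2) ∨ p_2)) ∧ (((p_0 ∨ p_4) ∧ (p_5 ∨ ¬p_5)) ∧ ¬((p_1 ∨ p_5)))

p_0 = True; p_1 = False; p_2 = False; p_4 = True; p_5 = False

  ((p_5 → p_1) → ¬p_1) ∧ ((p_5 ∨ ¬p_2) ∨ p_2) = True
    (p_5 → p_1) → ¬p_1 = True
      p_5 → p_1 = True
      ¬p_1 = True
    (p_5 ∨ ¬p_2) ∨ p_2 = True
      p_5 ∨ ¬p_2 = True
        ¬p_2 = True
  ((p_0 ∨ p_4) ∧ (p_5 ∨ ¬p_5)) ∧ ¬((p_1 ∨ p_5)) = True
    (p_0 ∨ p_4) ∧ (p_5 ∨ ¬p_5) = True
      p_0 ∨ p_4 = True
      p_5 ∨ ¬p_5 = True
        ¬p_5 = True
    ¬((p_1 ∨ p_5)) = True
      p_1 ∨ p_5 = False
Both conjuncts True, so the formula holds.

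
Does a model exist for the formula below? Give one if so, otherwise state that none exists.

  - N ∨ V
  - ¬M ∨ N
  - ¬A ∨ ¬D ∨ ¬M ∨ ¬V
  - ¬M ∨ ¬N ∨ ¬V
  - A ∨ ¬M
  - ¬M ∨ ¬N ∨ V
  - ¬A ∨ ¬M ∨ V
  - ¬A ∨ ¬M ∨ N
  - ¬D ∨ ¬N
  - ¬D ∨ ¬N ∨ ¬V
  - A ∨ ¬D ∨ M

M = False; A = False; D = False; V = False; N = True

Set M = False.
Set A = False.
  then (A ∨ ¬D ∨ M) forces D = False.
Set V = False.
  then (N ∨ V) forces N = True.
All clauses satisfied.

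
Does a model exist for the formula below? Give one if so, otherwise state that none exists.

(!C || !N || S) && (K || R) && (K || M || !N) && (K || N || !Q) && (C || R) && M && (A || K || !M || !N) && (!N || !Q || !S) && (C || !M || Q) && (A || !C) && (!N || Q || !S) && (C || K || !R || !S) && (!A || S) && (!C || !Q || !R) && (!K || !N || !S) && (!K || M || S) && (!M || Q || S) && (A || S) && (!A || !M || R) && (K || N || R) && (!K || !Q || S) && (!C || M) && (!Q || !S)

Unit clause (M) forces M = True.
Try A = False:
  (A || !C) forces C = False.
  (C || R) forces R = True.
  (C || !M || Q) forces Q = True.
  (A || S) forces S = True.
  clause (!Q || !S) is falsified — backtrack.
So A = True.
  then (!A || S) forces S = True.
  then (!A || !M || R) forces R = True.
  then (!Q || !S) forces Q = False.
  then (C || !M || Q) forces C = True.
  then (!N || Q || !S) forces N = False.
Set K = False.
All clauses satisfied.

A: True, M: True, S: True, R: True, K: False, C: True, Q: False, N: False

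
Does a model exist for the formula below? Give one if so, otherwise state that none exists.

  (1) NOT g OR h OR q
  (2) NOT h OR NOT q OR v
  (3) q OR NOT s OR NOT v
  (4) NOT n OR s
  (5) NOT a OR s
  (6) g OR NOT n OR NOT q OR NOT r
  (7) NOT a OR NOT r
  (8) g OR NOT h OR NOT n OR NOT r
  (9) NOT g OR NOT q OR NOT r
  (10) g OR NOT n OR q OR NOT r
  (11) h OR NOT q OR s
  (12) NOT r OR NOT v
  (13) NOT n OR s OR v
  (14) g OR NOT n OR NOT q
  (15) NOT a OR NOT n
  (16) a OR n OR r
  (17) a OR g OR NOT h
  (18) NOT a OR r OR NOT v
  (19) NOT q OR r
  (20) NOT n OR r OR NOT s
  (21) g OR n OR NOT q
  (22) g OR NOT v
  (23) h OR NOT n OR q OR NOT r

q: False, r: True, s: False, h: True, v: False, n: False, g: True, a: False

Set q = False.
Set r = True.
  then (NOT a OR NOT r) forces a = False.
  then (NOT r OR NOT v) forces v = False.
Set s = False.
  then (NOT n OR s) forces n = False.
Set h = True.
  then (a OR g OR NOT h) forces g = True.
All clauses satisfied.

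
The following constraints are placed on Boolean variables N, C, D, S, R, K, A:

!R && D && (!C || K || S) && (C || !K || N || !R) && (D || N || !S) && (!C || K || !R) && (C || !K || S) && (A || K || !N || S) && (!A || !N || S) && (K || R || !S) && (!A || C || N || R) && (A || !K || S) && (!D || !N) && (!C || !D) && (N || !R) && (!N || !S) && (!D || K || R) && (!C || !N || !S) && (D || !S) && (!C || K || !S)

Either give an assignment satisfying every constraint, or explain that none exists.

N = False; C = False; D = True; S = True; R = False; K = True; A = False

Unit clause (!R) forces R = False.
Unit clause (D) forces D = True.
In (!D || !N) only !N is left, so N = False.
In (!C || !D) only !C is left, so C = False.
In (!D || K || R) only K is left, so K = True.
In (C || !K || S) only S is left, so S = True.
In (!A || C || N || R) only !A is left, so A = False.
All clauses satisfied.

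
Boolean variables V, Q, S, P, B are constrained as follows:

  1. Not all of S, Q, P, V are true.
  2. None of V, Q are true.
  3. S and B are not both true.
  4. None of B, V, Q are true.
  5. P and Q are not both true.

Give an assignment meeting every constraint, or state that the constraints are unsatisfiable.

V: False; Q: False; S: False; P: False; B: False

  (1) {S, Q, P, V}: 0/4 true — not all ✓
  (2) {V, Q}: 0 true — none ✓
  (3) S=F, B=F — not both ✓
  (4) {B, V, Q}: 0 true — none ✓
  (5) P=F, Q=F — not both ✓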